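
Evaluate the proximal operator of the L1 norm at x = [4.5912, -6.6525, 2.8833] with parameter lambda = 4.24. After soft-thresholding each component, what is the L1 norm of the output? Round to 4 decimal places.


Soft-thresholding with lambda = 4.24:
prox(4.5912) = sign(4.5912)*max(|4.5912| - 4.24, 0) = 0.3512
prox(-6.6525) = sign(-6.6525)*max(|-6.6525| - 4.24, 0) = -2.4125
prox(2.8833) = sign(2.8833)*max(|2.8833| - 4.24, 0) = 0.0
prox(x) = [0.3512, -2.4125, 0.0]
||prox(x)||_1 = 0.3512 + 2.4125 + 0.0 = 2.7637


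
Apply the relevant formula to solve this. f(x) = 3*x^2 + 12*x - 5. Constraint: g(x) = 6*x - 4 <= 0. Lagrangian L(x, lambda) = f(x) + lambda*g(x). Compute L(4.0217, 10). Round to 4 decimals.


Step 1: Evaluate f(x).
f(4.0217) = 3*4.0217^2 + 12*4.0217 - 5 = 91.7826
Step 2: Evaluate g(x).
g(4.0217) = 6*4.0217 - 4 = 20.1302
Step 3: Compute Lagrangian.
L = 91.7826 + 10*20.1302 = 293.0846


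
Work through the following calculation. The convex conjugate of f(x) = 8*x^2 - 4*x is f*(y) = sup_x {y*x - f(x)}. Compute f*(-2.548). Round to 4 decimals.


f*(y) = sup_x {y*x - a*x^2 - b*x} = sup_x {(y-b)*x - a*x^2}
FOC: (y - b) - 2a*x = 0 => x* = (y - b)/(2a)
x* = (-2.548 + 4)/(2*8) = 0.0908
f*(-2.548) = (y-b)^2/(4a) = (-2.548 + 4)^2/(4*8)
= 2.1083/32 = 0.0659


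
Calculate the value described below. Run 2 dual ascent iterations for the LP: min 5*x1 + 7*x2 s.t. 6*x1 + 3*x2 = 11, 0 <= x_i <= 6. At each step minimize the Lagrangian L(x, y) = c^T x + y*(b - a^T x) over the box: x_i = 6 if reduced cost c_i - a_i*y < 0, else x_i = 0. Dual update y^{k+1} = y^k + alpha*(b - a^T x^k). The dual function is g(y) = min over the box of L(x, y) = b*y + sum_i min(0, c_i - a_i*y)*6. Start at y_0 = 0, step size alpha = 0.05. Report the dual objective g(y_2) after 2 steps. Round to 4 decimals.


Dual ascent for LP: min 5*x1 + 7*x2, 6*x1 + 3*x2 = 11, 0 <= x_i <= 6
Step 1: y^k = 0.0, reduced costs: (5.0, 7.0)
  x^k = (0.0, 0.0), subgradient = b - a^T x = 11.0
  y^{k+1} = 0.0 + 0.05*11.0 = 0.55
Step 2: y^k = 0.55, reduced costs: (1.7, 5.35)
  x^k = (0.0, 0.0), subgradient = b - a^T x = 11.0
  y^{k+1} = 0.55 + 0.05*11.0 = 1.1
Dual objective at y_2 = 1.1: reduced costs (-1.6, 3.7), box minimizer x = (6.0, 0.0)
g(y_2) = b*y + (c1 - a1*y)*x1 + (c2 - a2*y)*x2 = 11*1.1 + (-1.6)*6.0 + 3.7*0.0 = 12.1 - 9.6 + 0.0 = 2.5


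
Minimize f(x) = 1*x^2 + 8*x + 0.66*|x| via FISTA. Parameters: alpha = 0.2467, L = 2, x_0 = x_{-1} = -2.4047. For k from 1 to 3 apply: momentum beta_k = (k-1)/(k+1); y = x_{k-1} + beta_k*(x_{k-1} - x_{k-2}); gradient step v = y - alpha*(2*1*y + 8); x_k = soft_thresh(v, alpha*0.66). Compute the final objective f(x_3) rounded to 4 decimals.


FISTA on f(x) = 1*x^2 + 8*x + 0.66*|x|
L = 2, alpha = 0.2467
Iteration 1: beta = 0.0, y = -2.4047 + 0.0*(-2.4047 + 2.4047) = -2.4047
  grad(y) = 3.1906, v = y - alpha*grad = -3.1918
  prox(v) = soft_thresh(-3.1918, 0.1628) = -3.029
Iteration 2: beta = 0.3333, y = -3.029 + 0.3333*(-3.029 + 2.4047) = -3.2371
  grad(y) = 1.5258, v = y - alpha*grad = -3.6135
  prox(v) = soft_thresh(-3.6135, 0.1628) = -3.4507
Iteration 3: beta = 0.5, y = -3.4507 + 0.5*(-3.4507 + 3.029) = -3.6615
  grad(y) = 0.6769, v = y - alpha*grad = -3.8285
  prox(v) = soft_thresh(-3.8285, 0.1628) = -3.6657
f(x_3) = 1*(-3.6657)^2 + 8*(-3.6657) + 0.66*|-3.6657| = -13.4689


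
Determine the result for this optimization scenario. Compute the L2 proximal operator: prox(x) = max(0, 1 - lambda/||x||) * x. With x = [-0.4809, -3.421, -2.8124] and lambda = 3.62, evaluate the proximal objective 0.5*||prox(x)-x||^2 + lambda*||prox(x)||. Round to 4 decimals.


Step 1: Compute ||x||.
||x|| = 4.4547
Step 2: Compute scaling factor.
scale = max(0, 1 - 3.62/4.4547) = 0.1874
Step 3: prox(x) = [-0.0901, -0.641, -0.527]
||prox(x)|| = 0.8347
Step 4: Proximal objective.
0.5*||prox-x||^2 = 6.5522
lambda*||prox|| = 3.0216
Total = 9.5737


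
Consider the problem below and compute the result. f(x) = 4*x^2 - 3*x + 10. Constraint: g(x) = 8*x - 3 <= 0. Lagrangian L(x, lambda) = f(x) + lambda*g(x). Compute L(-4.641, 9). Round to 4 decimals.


Step 1: Evaluate f(x).
f(-4.641) = 4*(-4.641)^2 - 3*(-4.641) + 10 = 110.0785
Step 2: Evaluate g(x).
g(-4.641) = 8*-4.641 - 3 = -40.128
Step 3: Compute Lagrangian.
L = 110.0785 + 9*-40.128 = -251.0735


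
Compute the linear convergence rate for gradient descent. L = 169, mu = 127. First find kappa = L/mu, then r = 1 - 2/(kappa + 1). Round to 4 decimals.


Step 1: Compute the condition number.
kappa = L/mu = 169/127 = 1.3307
Step 2: Compute the convergence rate.
r = 1 - 2/(kappa + 1) = 1 - 2*mu/(L + mu) = (L - mu)/(L + mu) = 42/296 = 0.1419


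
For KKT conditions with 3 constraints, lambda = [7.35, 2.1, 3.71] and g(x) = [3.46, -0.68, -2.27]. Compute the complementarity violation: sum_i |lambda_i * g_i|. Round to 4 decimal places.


KKT complementary slackness check:
lambda_1 * g_1 = 7.35 * 3.46 = 25.431
lambda_2 * g_2 = 2.1 * -0.68 = -1.428
lambda_3 * g_3 = 3.71 * -2.27 = -8.4217
Total violation = 25.431 + 1.428 + 8.4217 = 35.2807


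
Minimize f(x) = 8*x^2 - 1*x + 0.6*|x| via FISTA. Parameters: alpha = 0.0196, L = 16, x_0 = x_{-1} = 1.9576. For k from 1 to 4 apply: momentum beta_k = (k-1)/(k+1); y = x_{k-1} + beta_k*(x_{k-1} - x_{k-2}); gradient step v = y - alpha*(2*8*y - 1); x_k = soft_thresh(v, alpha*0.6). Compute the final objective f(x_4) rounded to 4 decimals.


FISTA on f(x) = 8*x^2 - 1*x + 0.6*|x|
L = 16, alpha = 0.0196
Iteration 1: beta = 0.0, y = 1.9576 + 0.0*(1.9576 - 1.9576) = 1.9576
  grad(y) = 30.3216, v = y - alpha*grad = 1.3633
  prox(v) = soft_thresh(1.3633, 0.0118) = 1.3515
Iteration 2: beta = 0.3333, y = 1.3515 + 0.3333*(1.3515 - 1.9576) = 1.1495
  grad(y) = 17.3922, v = y - alpha*grad = 0.8086
  prox(v) = soft_thresh(0.8086, 0.0118) = 0.7969
Iteration 3: beta = 0.5, y = 0.7969 + 0.5*(0.7969 - 1.3515) = 0.5195
  grad(y) = 7.3125, v = y - alpha*grad = 0.3762
  prox(v) = soft_thresh(0.3762, 0.0118) = 0.3644
Iteration 4: beta = 0.6, y = 0.3644 + 0.6*(0.3644 - 0.7969) = 0.105
  grad(y) = 0.6799, v = y - alpha*grad = 0.0917
  prox(v) = soft_thresh(0.0917, 0.0118) = 0.0799
f(x_4) = 8*0.0799^2 - 1*0.0799 + 0.6*|0.0799| = 0.0191


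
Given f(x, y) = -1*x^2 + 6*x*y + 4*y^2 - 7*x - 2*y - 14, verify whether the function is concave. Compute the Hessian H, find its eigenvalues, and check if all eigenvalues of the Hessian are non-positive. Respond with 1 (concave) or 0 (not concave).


The Hessian of f(x,y) = -1*x^2 + 6*x*y + 4*y^2 - 7*x - 2*y - 14 is:
H = [[-2, 6], [6, 8]]
Trace = -2 + 8 = 6
Determinant = -2*8 - (6)^2 = -52
Discriminant = (6)^2 - 4*-52 = 244.0
Eigenvalues: lambda_1 = -4.8102, lambda_2 = 10.8102
The function is not concave.

0


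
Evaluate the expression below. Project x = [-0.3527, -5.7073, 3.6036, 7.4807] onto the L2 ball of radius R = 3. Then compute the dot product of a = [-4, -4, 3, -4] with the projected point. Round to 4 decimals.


Step 1: Compute ||x|| (intermediates to 6 decimals).
||x|| = sqrt((-0.3527)^2 + (-5.7073)^2 + 3.6036^2 + 7.4807^2) = 10.081889
Step 2: Project.
Since ||x|| > R, scale = R/||x|| = 3/10.081889 = 0.297563, proj(x) = scale * x
proj(x) = [-0.10495, -1.698281, 1.072298, 2.22598]
Step 3: Dot product.
a^T * proj(x) = -4*(-0.10495) - 4*(-1.698281) + 3*1.072298 - 4*2.22598 = 1.5259


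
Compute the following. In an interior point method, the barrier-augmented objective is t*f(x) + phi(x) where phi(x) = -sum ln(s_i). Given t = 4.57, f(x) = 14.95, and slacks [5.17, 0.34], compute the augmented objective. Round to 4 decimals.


Step 1: Compute log-barrier.
ln values: [1.6429, -1.0788]
phi = -(1.6429 - 1.0788) = -0.5641
Step 2: Compute augmented objective.
t*f(x) = 4.57*14.95 = 68.3215
Total = 68.3215 - 0.5641 = 67.7574


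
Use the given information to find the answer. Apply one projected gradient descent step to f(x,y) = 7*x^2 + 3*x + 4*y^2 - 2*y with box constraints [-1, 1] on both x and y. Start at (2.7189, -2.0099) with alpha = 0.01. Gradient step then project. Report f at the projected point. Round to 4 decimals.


Step 1: Compute gradient at (2.7189, -2.0099).
grad_x = 2*7*2.7189 + 3 = 41.0646
grad_y = 2*4*-2.0099 - 2 = -18.0792
Step 2: Gradient step.
x_raw = 2.7189 - 0.01*41.0646 = 2.3083
y_raw = -2.0099 - 0.01*-18.0792 = -1.8291
Step 3: Project onto [-1, 1].
x_proj = clip(2.3083) = 1.0
y_proj = clip(-1.8291) = -1.0
Step 4: Evaluate f.
f(1.0, -1.0) = 16.0


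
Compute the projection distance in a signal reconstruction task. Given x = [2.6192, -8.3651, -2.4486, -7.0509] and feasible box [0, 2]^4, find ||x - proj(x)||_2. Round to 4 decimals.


Project each component onto [0, 2].
clip(2.6192) = 2.0, clip(-8.3651) = 0.0, clip(-2.4486) = 0.0, clip(-7.0509) = 0.0
Projection = [2.0, 0.0, 0.0, 0.0]
Squared diffs: [0.3834, 69.9749, 5.9956, 49.7152]
Distance = sqrt(126.0691) = 11.2281


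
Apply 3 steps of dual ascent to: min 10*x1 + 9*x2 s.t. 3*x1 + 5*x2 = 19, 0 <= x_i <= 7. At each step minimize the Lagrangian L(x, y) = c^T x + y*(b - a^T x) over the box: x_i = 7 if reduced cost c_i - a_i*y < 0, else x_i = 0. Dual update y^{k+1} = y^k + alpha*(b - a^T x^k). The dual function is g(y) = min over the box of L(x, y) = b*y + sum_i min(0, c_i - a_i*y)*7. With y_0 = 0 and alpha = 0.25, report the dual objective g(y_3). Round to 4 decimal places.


Dual ascent for LP: min 10*x1 + 9*x2, 3*x1 + 5*x2 = 19, 0 <= x_i <= 7
Step 1: y^k = 0.0, reduced costs: (10.0, 9.0)
  x^k = (0.0, 0.0), subgradient = b - a^T x = 19.0
  y^{k+1} = 0.0 + 0.25*19.0 = 4.75
Step 2: y^k = 4.75, reduced costs: (-4.25, -14.75)
  x^k = (7.0, 7.0), subgradient = b - a^T x = -37.0
  y^{k+1} = 4.75 + 0.25*-37.0 = -4.5
Step 3: y^k = -4.5, reduced costs: (23.5, 31.5)
  x^k = (0.0, 0.0), subgradient = b - a^T x = 19.0
  y^{k+1} = -4.5 + 0.25*19.0 = 0.25
Dual objective at y_3 = 0.25: reduced costs (9.25, 7.75), box minimizer x = (0.0, 0.0)
g(y_3) = b*y + (c1 - a1*y)*x1 + (c2 - a2*y)*x2 = 19*0.25 + 9.25*0.0 + 7.75*0.0 = 4.75 + 0.0 + 0.0 = 4.75


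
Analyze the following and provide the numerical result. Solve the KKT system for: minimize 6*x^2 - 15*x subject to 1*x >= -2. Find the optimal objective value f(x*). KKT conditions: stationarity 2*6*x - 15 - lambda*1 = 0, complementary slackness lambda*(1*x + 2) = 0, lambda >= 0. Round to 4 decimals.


Step 1: Try lambda = 0 (constraint inactive).
Stationarity: 2*6*x - 15 = 0
x* = 15/(2*6) = 1.25
Check constraint: 1*1.25 = 1.25 >= -2 -- satisfied.
Step 2: Compute optimal value.
f(x*) = 6*1.25^2 - 15*1.25 = -9.375


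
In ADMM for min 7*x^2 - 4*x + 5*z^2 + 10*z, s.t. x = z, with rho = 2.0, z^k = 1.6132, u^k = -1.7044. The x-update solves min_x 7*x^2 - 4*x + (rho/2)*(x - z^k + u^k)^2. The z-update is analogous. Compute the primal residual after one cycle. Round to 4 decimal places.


ADMM iteration with rho = 2.0, z^k = 1.6132, u^k = -1.7044
Step 1: x-update.
Minimize 7*x^2 - 4*x + (2.0/2)*(x - 1.6132 - 1.7044)^2
FOC: (2*7 + 2.0)*x = 4 + 2.0*(1.6132 + 1.7044)
x^{k+1} = 0.6647
Step 2: z-update.
Minimize 5*z^2 + 10*z + (2.0/2)*(0.6647 - z - 1.7044)^2
FOC: (2*5 + 2.0)*z = -10 + 2.0*(0.6647 - 1.7044)
z^{k+1} = -1.0066
Step 3: u-update.
u^{k+1} = -1.7044 + 0.6647 + 1.0066 = -0.0331
Step 4: Primal residual = |0.6647 + 1.0066| = 1.6713


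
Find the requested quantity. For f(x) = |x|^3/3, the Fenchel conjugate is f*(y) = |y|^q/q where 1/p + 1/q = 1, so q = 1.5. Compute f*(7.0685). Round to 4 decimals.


The conjugate exponent q satisfies 1/p + 1/q = 1.
p = 3, so q = 3/(3 - 1) = 1.5
|y|^q = 7.0685^1.5 = 18.7928
f*(7.0685) = 18.7928 / 1.5 = 12.5285


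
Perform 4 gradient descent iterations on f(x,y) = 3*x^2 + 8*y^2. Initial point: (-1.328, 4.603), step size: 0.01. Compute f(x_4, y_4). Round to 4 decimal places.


Gradient descent on f(x,y) = 3*x^2 + 8*y^2.
Starting point: (-1.328, 4.603), alpha = 0.01
Step 1: grad_x = 2*3*-1.328 = -7.968, grad_y = 2*8*4.603 = 73.648
  x_1 = -1.328 - 0.01*-7.968 = -1.2483
  y_1 = 4.603 - 0.01*73.648 = 3.8665
Step 2: grad_x = 2*3*-1.2483 = -7.4899, grad_y = 2*8*3.8665 = 61.8643
  x_2 = -1.2483 - 0.01*-7.4899 = -1.1734
  y_2 = 3.8665 - 0.01*61.8643 = 3.2479
Step 3: grad_x = 2*3*-1.1734 = -7.0405, grad_y = 2*8*3.2479 = 51.966
  x_3 = -1.1734 - 0.01*-7.0405 = -1.103
  y_3 = 3.2479 - 0.01*51.966 = 2.7282
Step 4: grad_x = 2*3*-1.103 = -6.6181, grad_y = 2*8*2.7282 = 43.6515
  x_4 = -1.103 - 0.01*-6.6181 = -1.0368
  y_4 = 2.7282 - 0.01*43.6515 = 2.2917
f(-1.0368, 2.2917) = 3*(-1.0368)^2 + 8*2.2917^2 = 45.2403


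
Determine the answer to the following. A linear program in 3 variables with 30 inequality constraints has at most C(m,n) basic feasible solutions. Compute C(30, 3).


Each vertex corresponds to some choice of n active constraints out of m, so the number of vertices is at most C(m, n) = m! / (n!(m-n)!).
m = 30, n = 3
Numerator: 30 * 29 * 28
Denominator: 3! = 6
C(30, 3) = 4060


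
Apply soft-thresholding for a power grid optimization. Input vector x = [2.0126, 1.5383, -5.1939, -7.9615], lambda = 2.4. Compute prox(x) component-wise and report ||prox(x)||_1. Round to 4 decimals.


Soft-thresholding with lambda = 2.4:
prox(2.0126) = sign(2.0126)*max(|2.0126| - 2.4, 0) = 0.0
prox(1.5383) = sign(1.5383)*max(|1.5383| - 2.4, 0) = 0.0
prox(-5.1939) = sign(-5.1939)*max(|-5.1939| - 2.4, 0) = -2.7939
prox(-7.9615) = sign(-7.9615)*max(|-7.9615| - 2.4, 0) = -5.5615
prox(x) = [0.0, 0.0, -2.7939, -5.5615]
||prox(x)||_1 = 0.0 + 0.0 + 2.7939 + 5.5615 = 8.3554


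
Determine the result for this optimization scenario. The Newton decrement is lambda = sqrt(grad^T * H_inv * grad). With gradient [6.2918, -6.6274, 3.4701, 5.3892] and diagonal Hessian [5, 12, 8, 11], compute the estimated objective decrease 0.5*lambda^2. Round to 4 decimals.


Step 1: H is diagonal, so H^(-1) * g = [1.2584, -0.5523, 0.4338, 0.4899].
Step 2: g^T H^(-1) g = sum_i g_i^2 / H_ii
  = (6.2918)^2/5 + (-6.6274)^2/12 + (3.4701)^2/8 + (5.3892)^2/11
  = 7.9173 + 3.6602 + 1.5052 + 2.6403 = 15.7231
Step 3: Objective decrease = 0.5 * g^T H^(-1) g = 7.8615


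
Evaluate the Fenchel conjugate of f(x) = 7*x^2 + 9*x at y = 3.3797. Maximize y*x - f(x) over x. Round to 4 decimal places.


f*(y) = sup_x {y*x - a*x^2 - b*x} = sup_x {(y-b)*x - a*x^2}
FOC: (y - b) - 2a*x = 0 => x* = (y - b)/(2a)
x* = (3.3797 - 9)/(2*7) = -0.4015
f*(3.3797) = (y-b)^2/(4a) = (3.3797 - 9)^2/(4*7)
= 31.5878/28 = 1.1281


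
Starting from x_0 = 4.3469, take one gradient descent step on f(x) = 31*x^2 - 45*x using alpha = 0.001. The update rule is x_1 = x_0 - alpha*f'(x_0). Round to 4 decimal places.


We compute the gradient at x_0 and apply the update.
f'(x) = 62*x - 45
f'(4.3469) = 62*4.3469 - 45 = 224.5078
x_1 = 4.3469 - 0.001*224.5078 = 4.1224


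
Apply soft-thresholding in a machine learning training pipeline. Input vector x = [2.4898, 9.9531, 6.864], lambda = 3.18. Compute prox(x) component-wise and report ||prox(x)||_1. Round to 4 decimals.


Soft-thresholding with lambda = 3.18:
prox(2.4898) = sign(2.4898)*max(|2.4898| - 3.18, 0) = 0.0
prox(9.9531) = sign(9.9531)*max(|9.9531| - 3.18, 0) = 6.7731
prox(6.864) = sign(6.864)*max(|6.864| - 3.18, 0) = 3.684
prox(x) = [0.0, 6.7731, 3.684]
||prox(x)||_1 = 0.0 + 6.7731 + 3.684 = 10.4571


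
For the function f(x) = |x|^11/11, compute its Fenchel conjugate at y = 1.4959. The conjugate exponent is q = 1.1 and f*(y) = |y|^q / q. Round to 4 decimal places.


The conjugate exponent q satisfies 1/p + 1/q = 1.
p = 11, so q = 11/(11 - 1) = 1.1
|y|^q = 1.4959^1.1 = 1.5574
f*(1.4959) = 1.5574 / 1.1 = 1.4158


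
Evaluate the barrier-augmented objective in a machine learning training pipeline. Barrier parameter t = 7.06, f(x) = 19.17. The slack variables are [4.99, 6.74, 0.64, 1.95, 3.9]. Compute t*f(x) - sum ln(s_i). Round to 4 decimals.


Step 1: Compute log-barrier.
ln values: [1.6074, 1.9081, -0.4463, 0.6678, 1.361]
phi = -(1.6074 + 1.9081 - 0.4463 + 0.6678 + 1.361) = -5.098
Step 2: Compute augmented objective.
t*f(x) = 7.06*19.17 = 135.3402
Total = 135.3402 - 5.098 = 130.2422


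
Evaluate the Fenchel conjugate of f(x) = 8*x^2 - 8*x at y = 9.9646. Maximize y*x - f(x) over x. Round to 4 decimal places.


f*(y) = sup_x {y*x - a*x^2 - b*x} = sup_x {(y-b)*x - a*x^2}
FOC: (y - b) - 2a*x = 0 => x* = (y - b)/(2a)
x* = (9.9646 + 8)/(2*8) = 1.1228
f*(9.9646) = (y-b)^2/(4a) = (9.9646 + 8)^2/(4*8)
= 322.7269/32 = 10.0852


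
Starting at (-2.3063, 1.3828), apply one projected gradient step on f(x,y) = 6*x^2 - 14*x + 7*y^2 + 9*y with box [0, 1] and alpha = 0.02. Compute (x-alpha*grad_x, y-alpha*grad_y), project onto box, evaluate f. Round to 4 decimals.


Step 1: Compute gradient at (-2.3063, 1.3828).
grad_x = 2*6*-2.3063 - 14 = -41.6756
grad_y = 2*7*1.3828 + 9 = 28.3592
Step 2: Gradient step.
x_raw = -2.3063 - 0.02*-41.6756 = -1.4728
y_raw = 1.3828 - 0.02*28.3592 = 0.8156
Step 3: Project onto [0, 1].
x_proj = clip(-1.4728) = 0.0
y_proj = clip(0.8156) = 0.8156
Step 4: Evaluate f.
f(0.0, 0.8156) = 11.9972


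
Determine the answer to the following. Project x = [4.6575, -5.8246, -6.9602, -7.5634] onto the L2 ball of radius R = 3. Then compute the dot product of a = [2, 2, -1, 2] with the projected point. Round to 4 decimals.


Step 1: Compute ||x|| (intermediates to 6 decimals).
||x|| = sqrt(4.6575^2 + (-5.8246)^2 + (-6.9602)^2 + (-7.5634)^2) = 12.699121
Step 2: Project.
Since ||x|| > R, scale = R/||x|| = 3/12.699121 = 0.236237, proj(x) = scale * x
proj(x) = [1.100274, -1.375986, -1.644257, -1.786755]
Step 3: Dot product.
a^T * proj(x) = 2*1.100274 + 2*(-1.375986) - 1*(-1.644257) + 2*(-1.786755) = -2.4807


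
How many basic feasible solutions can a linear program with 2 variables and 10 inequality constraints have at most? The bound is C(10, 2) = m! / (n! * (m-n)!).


Each vertex corresponds to some choice of n active constraints out of m, so the number of vertices is at most C(m, n) = m! / (n!(m-n)!).
m = 10, n = 2
Numerator: 10 * 9
Denominator: 2! = 2
C(10, 2) = 45


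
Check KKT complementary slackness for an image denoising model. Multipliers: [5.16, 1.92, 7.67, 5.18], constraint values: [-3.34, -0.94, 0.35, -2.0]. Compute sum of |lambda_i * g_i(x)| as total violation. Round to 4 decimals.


KKT complementary slackness check:
lambda_1 * g_1 = 5.16 * -3.34 = -17.2344
lambda_2 * g_2 = 1.92 * -0.94 = -1.8048
lambda_3 * g_3 = 7.67 * 0.35 = 2.6845
lambda_4 * g_4 = 5.18 * -2.0 = -10.36
Total violation = 17.2344 + 1.8048 + 2.6845 + 10.36 = 32.0837


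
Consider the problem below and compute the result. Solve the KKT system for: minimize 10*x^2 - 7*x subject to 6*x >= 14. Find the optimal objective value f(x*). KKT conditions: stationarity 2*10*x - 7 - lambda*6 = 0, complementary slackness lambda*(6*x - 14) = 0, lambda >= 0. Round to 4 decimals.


Step 1: Try lambda = 0 (constraint inactive).
x_unc = 7/(2*10) = 0.35
Check: 6*0.35 = 2.1 < 14 -- violated!
Step 2: Constraint must be active: 6*x = 14
x* = 14/6 = 7/3 = 2.3333 (rounded; the exact value 7/3 is used below)
lambda = (2*10*(7/3) - 7)/6 = 6.6111
Step 3: Compute optimal value.
f(x*) = 10*(7/3)^2 - 7*(7/3) = 38.1111


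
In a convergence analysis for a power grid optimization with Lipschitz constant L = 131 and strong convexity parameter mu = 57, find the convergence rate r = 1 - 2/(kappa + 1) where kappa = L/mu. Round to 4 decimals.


Step 1: Compute the condition number.
kappa = L/mu = 131/57 = 2.2982
Step 2: Compute the convergence rate.
r = 1 - 2/(kappa + 1) = 1 - 2*mu/(L + mu) = (L - mu)/(L + mu) = 74/188 = 0.3936


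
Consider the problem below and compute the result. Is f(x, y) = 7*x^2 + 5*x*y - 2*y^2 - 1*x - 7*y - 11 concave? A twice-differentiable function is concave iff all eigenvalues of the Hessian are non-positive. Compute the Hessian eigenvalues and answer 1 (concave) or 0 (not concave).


The Hessian of f(x,y) = 7*x^2 + 5*x*y - 2*y^2 - 1*x - 7*y - 11 is:
H = [[14, 5], [5, -4]]
Trace = 14 - 4 = 10
Determinant = 14*-4 - (5)^2 = -81
Discriminant = (10)^2 - 4*-81 = 424.0
Eigenvalues: lambda_1 = -5.2956, lambda_2 = 15.2956
The function is not concave.

0


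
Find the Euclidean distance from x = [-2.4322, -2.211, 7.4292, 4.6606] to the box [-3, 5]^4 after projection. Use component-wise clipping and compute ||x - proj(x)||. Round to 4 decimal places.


Project each component onto [-3, 5].
clip(-2.4322) = -2.4322, clip(-2.211) = -2.211, clip(7.4292) = 5.0, clip(4.6606) = 4.6606
Projection = [-2.4322, -2.211, 5.0, 4.6606]
Squared diffs: [0.0, 0.0, 5.901, 0.0]
Distance = sqrt(5.901) = 2.4292


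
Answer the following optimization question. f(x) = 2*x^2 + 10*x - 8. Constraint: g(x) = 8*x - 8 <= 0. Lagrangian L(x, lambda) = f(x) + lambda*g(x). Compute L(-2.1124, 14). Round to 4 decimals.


Step 1: Evaluate f(x).
f(-2.1124) = 2*(-2.1124)^2 + 10*(-2.1124) - 8 = -20.1995
Step 2: Evaluate g(x).
g(-2.1124) = 8*-2.1124 - 8 = -24.8992
Step 3: Compute Lagrangian.
L = -20.1995 + 14*-24.8992 = -368.7883


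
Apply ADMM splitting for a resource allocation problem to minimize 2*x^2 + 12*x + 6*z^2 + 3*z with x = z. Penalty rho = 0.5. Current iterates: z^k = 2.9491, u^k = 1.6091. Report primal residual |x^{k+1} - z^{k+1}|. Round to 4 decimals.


ADMM iteration with rho = 0.5, z^k = 2.9491, u^k = 1.6091
Step 1: x-update.
Minimize 2*x^2 + 12*x + (0.5/2)*(x - 2.9491 + 1.6091)^2
FOC: (2*2 + 0.5)*x = -12 + 0.5*(2.9491 - 1.6091)
x^{k+1} = -2.5178
Step 2: z-update.
Minimize 6*z^2 + 3*z + (0.5/2)*(-2.5178 - z + 1.6091)^2
FOC: (2*6 + 0.5)*z = -3 + 0.5*(-2.5178 + 1.6091)
z^{k+1} = -0.2763
Step 3: u-update.
u^{k+1} = 1.6091 - 2.5178 + 0.2763 = -0.6323
Step 4: Primal residual = |-2.5178 + 0.2763| = 2.2414


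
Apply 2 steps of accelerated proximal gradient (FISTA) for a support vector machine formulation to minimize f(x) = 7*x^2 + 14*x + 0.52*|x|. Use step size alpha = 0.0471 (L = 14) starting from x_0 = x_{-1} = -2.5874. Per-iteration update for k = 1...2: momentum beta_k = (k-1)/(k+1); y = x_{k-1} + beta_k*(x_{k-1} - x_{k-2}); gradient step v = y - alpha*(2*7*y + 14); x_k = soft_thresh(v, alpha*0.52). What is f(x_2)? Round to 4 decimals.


FISTA on f(x) = 7*x^2 + 14*x + 0.52*|x|
L = 14, alpha = 0.0471
Iteration 1: beta = 0.0, y = -2.5874 + 0.0*(-2.5874 + 2.5874) = -2.5874
  grad(y) = -22.2236, v = y - alpha*grad = -1.5407
  prox(v) = soft_thresh(-1.5407, 0.0245) = -1.5162
Iteration 2: beta = 0.3333, y = -1.5162 + 0.3333*(-1.5162 + 2.5874) = -1.1591
  grad(y) = -2.2274, v = y - alpha*grad = -1.0542
  prox(v) = soft_thresh(-1.0542, 0.0245) = -1.0297
f(x_2) = 7*(-1.0297)^2 + 14*(-1.0297) + 0.52*|-1.0297| = -6.4584


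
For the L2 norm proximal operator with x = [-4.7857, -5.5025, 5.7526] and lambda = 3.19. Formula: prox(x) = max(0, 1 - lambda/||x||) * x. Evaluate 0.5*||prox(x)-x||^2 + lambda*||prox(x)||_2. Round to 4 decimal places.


Step 1: Compute ||x||.
||x|| = 9.2883
Step 2: Compute scaling factor.
scale = max(0, 1 - 3.19/9.2883) = 0.6566
Step 3: prox(x) = [-3.1421, -3.6127, 3.7769]
||prox(x)|| = 6.0983
Step 4: Proximal objective.
0.5*||prox-x||^2 = 5.0881
lambda*||prox|| = 19.4536
Total = 24.5417


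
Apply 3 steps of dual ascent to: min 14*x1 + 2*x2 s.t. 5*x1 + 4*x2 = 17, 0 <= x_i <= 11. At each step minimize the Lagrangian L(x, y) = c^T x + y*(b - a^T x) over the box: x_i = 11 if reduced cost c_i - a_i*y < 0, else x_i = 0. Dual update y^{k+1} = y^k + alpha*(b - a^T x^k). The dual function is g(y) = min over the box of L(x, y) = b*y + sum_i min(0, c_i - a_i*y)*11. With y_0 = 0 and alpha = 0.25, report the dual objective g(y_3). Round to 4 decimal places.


Dual ascent for LP: min 14*x1 + 2*x2, 5*x1 + 4*x2 = 17, 0 <= x_i <= 11
Step 1: y^k = 0.0, reduced costs: (14.0, 2.0)
  x^k = (0.0, 0.0), subgradient = b - a^T x = 17.0
  y^{k+1} = 0.0 + 0.25*17.0 = 4.25
Step 2: y^k = 4.25, reduced costs: (-7.25, -15.0)
  x^k = (11.0, 11.0), subgradient = b - a^T x = -82.0
  y^{k+1} = 4.25 + 0.25*-82.0 = -16.25
Step 3: y^k = -16.25, reduced costs: (95.25, 67.0)
  x^k = (0.0, 0.0), subgradient = b - a^T x = 17.0
  y^{k+1} = -16.25 + 0.25*17.0 = -12.0
Dual objective at y_3 = -12.0: reduced costs (74.0, 50.0), box minimizer x = (0.0, 0.0)
g(y_3) = b*y + (c1 - a1*y)*x1 + (c2 - a2*y)*x2 = 17*(-12.0) + 74.0*0.0 + 50.0*0.0 = -204.0 + 0.0 + 0.0 = -204.0


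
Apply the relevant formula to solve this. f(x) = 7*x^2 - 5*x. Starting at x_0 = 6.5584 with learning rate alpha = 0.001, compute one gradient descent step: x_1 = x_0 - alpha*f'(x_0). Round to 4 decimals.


We compute the gradient at x_0 and apply the update.
f'(x) = 14*x - 5
f'(6.5584) = 14*6.5584 - 5 = 86.8176
x_1 = 6.5584 - 0.001*86.8176 = 6.4716


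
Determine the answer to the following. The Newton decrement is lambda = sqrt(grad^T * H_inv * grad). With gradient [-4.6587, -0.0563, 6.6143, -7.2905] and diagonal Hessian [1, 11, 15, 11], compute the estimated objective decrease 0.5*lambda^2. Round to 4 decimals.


Step 1: H is diagonal, so H^(-1) * g = [-4.6587, -0.0051, 0.441, -0.6628].
Step 2: g^T H^(-1) g = sum_i g_i^2 / H_ii
  = (-4.6587)^2/1 + (-0.0563)^2/11 + (6.6143)^2/15 + (-7.2905)^2/11
  = 21.7035 + 0.0003 + 2.9166 + 4.8319 = 29.4523
Step 3: Objective decrease = 0.5 * g^T H^(-1) g = 14.7262


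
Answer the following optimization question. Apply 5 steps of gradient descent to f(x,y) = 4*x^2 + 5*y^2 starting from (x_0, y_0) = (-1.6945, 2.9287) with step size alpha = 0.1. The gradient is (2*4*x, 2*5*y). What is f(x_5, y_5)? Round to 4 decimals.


Gradient descent on f(x,y) = 4*x^2 + 5*y^2.
Starting point: (-1.6945, 2.9287), alpha = 0.1
Step 1: grad_x = 2*4*-1.6945 = -13.556, grad_y = 2*5*2.9287 = 29.287
  x_1 = -1.6945 - 0.1*-13.556 = -0.3389
  y_1 = 2.9287 - 0.1*29.287 = 0.0
Step 2: grad_x = 2*4*-0.3389 = -2.7112, grad_y = 2*5*0.0 = 0.0
  x_2 = -0.3389 - 0.1*-2.7112 = -0.0678
  y_2 = 0.0 - 0.1*0.0 = 0.0
Step 3: grad_x = 2*4*-0.0678 = -0.5422, grad_y = 2*5*0.0 = 0.0
  x_3 = -0.0678 - 0.1*-0.5422 = -0.0136
  y_3 = 0.0 - 0.1*0.0 = 0.0
Step 4: grad_x = 2*4*-0.0136 = -0.1084, grad_y = 2*5*0.0 = 0.0
  x_4 = -0.0136 - 0.1*-0.1084 = -0.0027
  y_4 = 0.0 - 0.1*0.0 = 0.0
Step 5: grad_x = 2*4*-0.0027 = -0.0217, grad_y = 2*5*0.0 = 0.0
  x_5 = -0.0027 - 0.1*-0.0217 = -0.0005
  y_5 = 0.0 - 0.1*0.0 = 0.0
f(-0.0005, 0.0) = 4*(-0.0005)^2 + 5*0.0^2 = 0.0


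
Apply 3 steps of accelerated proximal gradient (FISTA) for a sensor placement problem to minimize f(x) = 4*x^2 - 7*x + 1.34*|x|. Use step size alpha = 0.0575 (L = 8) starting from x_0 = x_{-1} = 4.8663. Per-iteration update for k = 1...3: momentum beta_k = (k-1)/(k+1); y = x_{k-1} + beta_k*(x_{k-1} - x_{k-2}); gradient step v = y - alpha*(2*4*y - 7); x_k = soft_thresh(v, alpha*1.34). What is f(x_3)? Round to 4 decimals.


FISTA on f(x) = 4*x^2 - 7*x + 1.34*|x|
L = 8, alpha = 0.0575
Iteration 1: beta = 0.0, y = 4.8663 + 0.0*(4.8663 - 4.8663) = 4.8663
  grad(y) = 31.9304, v = y - alpha*grad = 3.0303
  prox(v) = soft_thresh(3.0303, 0.0771) = 2.9533
Iteration 2: beta = 0.3333, y = 2.9533 + 0.3333*(2.9533 - 4.8663) = 2.3156
  grad(y) = 11.5246, v = y - alpha*grad = 1.6529
  prox(v) = soft_thresh(1.6529, 0.0771) = 1.5759
Iteration 3: beta = 0.5, y = 1.5759 + 0.5*(1.5759 - 2.9533) = 0.8872
  grad(y) = 0.0973, v = y - alpha*grad = 0.8816
  prox(v) = soft_thresh(0.8816, 0.0771) = 0.8045
f(x_3) = 4*0.8045^2 - 7*0.8045 + 1.34*|0.8045| = -1.9646


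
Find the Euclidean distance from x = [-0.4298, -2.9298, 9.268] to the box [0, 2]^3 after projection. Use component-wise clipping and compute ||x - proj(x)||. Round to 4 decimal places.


Project each component onto [0, 2].
clip(-0.4298) = 0.0, clip(-2.9298) = 0.0, clip(9.268) = 2.0
Projection = [0.0, 0.0, 2.0]
Squared diffs: [0.1847, 8.5837, 52.8238]
Distance = sqrt(61.5922) = 7.8481


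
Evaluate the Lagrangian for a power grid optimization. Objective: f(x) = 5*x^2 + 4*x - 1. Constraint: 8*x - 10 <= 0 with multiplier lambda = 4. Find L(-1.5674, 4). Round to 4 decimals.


Step 1: Evaluate f(x).
f(-1.5674) = 5*(-1.5674)^2 + 4*(-1.5674) - 1 = 5.0141
Step 2: Evaluate g(x).
g(-1.5674) = 8*-1.5674 - 10 = -22.5392
Step 3: Compute Lagrangian.
L = 5.0141 + 4*-22.5392 = -85.1427


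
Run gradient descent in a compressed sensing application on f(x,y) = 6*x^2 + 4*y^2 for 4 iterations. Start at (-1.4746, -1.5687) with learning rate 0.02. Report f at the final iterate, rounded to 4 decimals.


Gradient descent on f(x,y) = 6*x^2 + 4*y^2.
Starting point: (-1.4746, -1.5687), alpha = 0.02
Step 1: grad_x = 2*6*-1.4746 = -17.6952, grad_y = 2*4*-1.5687 = -12.5496
  x_1 = -1.4746 - 0.02*-17.6952 = -1.1207
  y_1 = -1.5687 - 0.02*-12.5496 = -1.3177
Step 2: grad_x = 2*6*-1.1207 = -13.4484, grad_y = 2*4*-1.3177 = -10.5417
  x_2 = -1.1207 - 0.02*-13.4484 = -0.8517
  y_2 = -1.3177 - 0.02*-10.5417 = -1.1069
Step 3: grad_x = 2*6*-0.8517 = -10.2207, grad_y = 2*4*-1.1069 = -8.855
  x_3 = -0.8517 - 0.02*-10.2207 = -0.6473
  y_3 = -1.1069 - 0.02*-8.855 = -0.9298
Step 4: grad_x = 2*6*-0.6473 = -7.7678, grad_y = 2*4*-0.9298 = -7.4382
  x_4 = -0.6473 - 0.02*-7.7678 = -0.492
  y_4 = -0.9298 - 0.02*-7.4382 = -0.781
f(-0.492, -0.781) = 6*(-0.492)^2 + 4*(-0.781)^2 = 3.8921


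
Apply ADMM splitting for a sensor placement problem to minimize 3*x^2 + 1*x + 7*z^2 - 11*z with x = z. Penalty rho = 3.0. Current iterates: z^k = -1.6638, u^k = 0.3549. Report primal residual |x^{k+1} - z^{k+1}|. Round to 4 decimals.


ADMM iteration with rho = 3.0, z^k = -1.6638, u^k = 0.3549
Step 1: x-update.
Minimize 3*x^2 + 1*x + (3.0/2)*(x + 1.6638 + 0.3549)^2
FOC: (2*3 + 3.0)*x = -1 + 3.0*(-1.6638 - 0.3549)
x^{k+1} = -0.784
Step 2: z-update.
Minimize 7*z^2 - 11*z + (3.0/2)*(-0.784 - z + 0.3549)^2
FOC: (2*7 + 3.0)*z = 11 + 3.0*(-0.784 + 0.3549)
z^{k+1} = 0.5713
Step 3: u-update.
u^{k+1} = 0.3549 - 0.784 - 0.5713 = -1.0004
Step 4: Primal residual = |-0.784 - 0.5713| = 1.3553


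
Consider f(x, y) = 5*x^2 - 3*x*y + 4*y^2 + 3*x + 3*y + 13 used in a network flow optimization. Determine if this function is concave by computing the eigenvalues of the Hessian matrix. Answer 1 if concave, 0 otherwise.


The Hessian of f(x,y) = 5*x^2 - 3*x*y + 4*y^2 + 3*x + 3*y + 13 is:
H = [[10, -3], [-3, 8]]
Trace = 10 + 8 = 18
Determinant = 10*8 - (-3)^2 = 71
Discriminant = (18)^2 - 4*71 = 40.0
Eigenvalues: lambda_1 = 5.8377, lambda_2 = 12.1623
The function is not concave.

0


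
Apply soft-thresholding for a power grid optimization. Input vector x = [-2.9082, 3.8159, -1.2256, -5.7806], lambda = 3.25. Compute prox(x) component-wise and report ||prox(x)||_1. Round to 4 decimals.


Soft-thresholding with lambda = 3.25:
prox(-2.9082) = sign(-2.9082)*max(|-2.9082| - 3.25, 0) = 0.0
prox(3.8159) = sign(3.8159)*max(|3.8159| - 3.25, 0) = 0.5659
prox(-1.2256) = sign(-1.2256)*max(|-1.2256| - 3.25, 0) = 0.0
prox(-5.7806) = sign(-5.7806)*max(|-5.7806| - 3.25, 0) = -2.5306
prox(x) = [0.0, 0.5659, 0.0, -2.5306]
||prox(x)||_1 = 0.0 + 0.5659 + 0.0 + 2.5306 = 3.0965


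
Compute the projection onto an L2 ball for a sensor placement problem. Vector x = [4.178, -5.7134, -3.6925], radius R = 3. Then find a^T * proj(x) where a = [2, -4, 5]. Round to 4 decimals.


Step 1: Compute ||x|| (intermediates to 6 decimals).
||x|| = sqrt(4.178^2 + (-5.7134)^2 + (-3.6925)^2) = 7.983306
Step 2: Project.
Since ||x|| > R, scale = R/||x|| = 3/7.983306 = 0.375784, proj(x) = scale * x
proj(x) = [1.570026, -2.147004, -1.387582]
Step 3: Dot product.
a^T * proj(x) = 2*1.570026 - 4*(-2.147004) + 5*(-1.387582) = 4.7902


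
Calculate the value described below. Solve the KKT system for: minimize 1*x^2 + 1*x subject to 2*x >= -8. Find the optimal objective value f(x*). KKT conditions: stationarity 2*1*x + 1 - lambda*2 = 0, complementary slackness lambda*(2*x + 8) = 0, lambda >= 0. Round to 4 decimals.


Step 1: Try lambda = 0 (constraint inactive).
Stationarity: 2*1*x + 1 = 0
x* = -1/(2*1) = -0.5
Check constraint: 2*-0.5 = -1.0 >= -8 -- satisfied.
Step 2: Compute optimal value.
f(x*) = 1*(-0.5)^2 + 1*(-0.5) = -0.25


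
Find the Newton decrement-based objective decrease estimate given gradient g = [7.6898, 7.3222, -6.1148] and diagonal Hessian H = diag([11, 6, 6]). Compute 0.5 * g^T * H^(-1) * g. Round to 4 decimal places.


Step 1: H is diagonal, so H^(-1) * g = [0.6991, 1.2204, -1.0191].
Step 2: g^T H^(-1) g = sum_i g_i^2 / H_ii
  = (7.6898)^2/11 + (7.3222)^2/6 + (-6.1148)^2/6
  = 5.3757 + 8.9358 + 6.2318 = 20.5433
Step 3: Objective decrease = 0.5 * g^T H^(-1) g = 10.2716


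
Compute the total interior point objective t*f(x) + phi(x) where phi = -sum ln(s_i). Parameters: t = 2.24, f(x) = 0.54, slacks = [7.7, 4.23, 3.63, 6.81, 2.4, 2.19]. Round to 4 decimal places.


Step 1: Compute log-barrier.
ln values: [2.0412, 1.4422, 1.2892, 1.9184, 0.8755, 0.7839]
phi = -(2.0412 + 1.4422 + 1.2892 + 1.9184 + 0.8755 + 0.7839) = -8.3504
Step 2: Compute augmented objective.
t*f(x) = 2.24*0.54 = 1.2096
Total = 1.2096 - 8.3504 = -7.1408


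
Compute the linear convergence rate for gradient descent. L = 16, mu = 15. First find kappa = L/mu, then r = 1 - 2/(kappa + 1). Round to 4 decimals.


Step 1: Compute the condition number.
kappa = L/mu = 16/15 = 1.0667
Step 2: Compute the convergence rate.
r = 1 - 2/(kappa + 1) = 1 - 2*mu/(L + mu) = (L - mu)/(L + mu) = 1/31 = 0.0323


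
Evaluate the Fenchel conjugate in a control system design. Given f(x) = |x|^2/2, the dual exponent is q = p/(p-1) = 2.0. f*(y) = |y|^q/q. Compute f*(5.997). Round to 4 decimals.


The conjugate exponent q satisfies 1/p + 1/q = 1.
p = 2, so q = 2/(2 - 1) = 2.0
|y|^q = 5.997^2.0 = 35.964
f*(5.997) = 35.964 / 2.0 = 17.982


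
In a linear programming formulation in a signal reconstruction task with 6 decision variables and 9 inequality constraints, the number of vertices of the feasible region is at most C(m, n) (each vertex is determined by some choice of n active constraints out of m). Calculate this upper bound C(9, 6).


Each vertex corresponds to some choice of n active constraints out of m, so the number of vertices is at most C(m, n) = m! / (n!(m-n)!).
m = 9, n = 6
Numerator: 9 * 8 * 7 * 6 * 5 * 4
Denominator: 6! = 720
C(9, 6) = 84


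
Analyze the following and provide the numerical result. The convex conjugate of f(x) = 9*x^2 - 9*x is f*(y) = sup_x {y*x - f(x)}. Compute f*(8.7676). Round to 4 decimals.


f*(y) = sup_x {y*x - a*x^2 - b*x} = sup_x {(y-b)*x - a*x^2}
FOC: (y - b) - 2a*x = 0 => x* = (y - b)/(2a)
x* = (8.7676 + 9)/(2*9) = 0.9871
f*(8.7676) = (y-b)^2/(4a) = (8.7676 + 9)^2/(4*9)
= 315.6876/36 = 8.7691


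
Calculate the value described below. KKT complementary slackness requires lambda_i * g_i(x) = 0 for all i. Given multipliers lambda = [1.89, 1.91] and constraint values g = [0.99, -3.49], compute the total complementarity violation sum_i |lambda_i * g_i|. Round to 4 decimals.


KKT complementary slackness check:
lambda_1 * g_1 = 1.89 * 0.99 = 1.8711
lambda_2 * g_2 = 1.91 * -3.49 = -6.6659
Total violation = 1.8711 + 6.6659 = 8.537


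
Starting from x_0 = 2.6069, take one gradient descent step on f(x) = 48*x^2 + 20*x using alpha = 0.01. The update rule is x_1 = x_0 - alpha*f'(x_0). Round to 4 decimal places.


We compute the gradient at x_0 and apply the update.
f'(x) = 96*x + 20
f'(2.6069) = 96*2.6069 + 20 = 270.2624
x_1 = 2.6069 - 0.01*270.2624 = -0.0957


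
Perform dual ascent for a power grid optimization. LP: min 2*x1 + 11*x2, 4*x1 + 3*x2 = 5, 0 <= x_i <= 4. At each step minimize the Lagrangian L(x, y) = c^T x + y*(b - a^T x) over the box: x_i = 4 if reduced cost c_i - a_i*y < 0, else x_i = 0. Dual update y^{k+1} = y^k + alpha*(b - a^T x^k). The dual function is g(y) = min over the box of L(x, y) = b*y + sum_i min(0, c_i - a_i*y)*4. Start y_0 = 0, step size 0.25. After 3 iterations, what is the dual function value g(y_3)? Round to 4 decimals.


Dual ascent for LP: min 2*x1 + 11*x2, 4*x1 + 3*x2 = 5, 0 <= x_i <= 4
Step 1: y^k = 0.0, reduced costs: (2.0, 11.0)
  x^k = (0.0, 0.0), subgradient = b - a^T x = 5.0
  y^{k+1} = 0.0 + 0.25*5.0 = 1.25
Step 2: y^k = 1.25, reduced costs: (-3.0, 7.25)
  x^k = (4.0, 0.0), subgradient = b - a^T x = -11.0
  y^{k+1} = 1.25 + 0.25*-11.0 = -1.5
Step 3: y^k = -1.5, reduced costs: (8.0, 15.5)
  x^k = (0.0, 0.0), subgradient = b - a^T x = 5.0
  y^{k+1} = -1.5 + 0.25*5.0 = -0.25
Dual objective at y_3 = -0.25: reduced costs (3.0, 11.75), box minimizer x = (0.0, 0.0)
g(y_3) = b*y + (c1 - a1*y)*x1 + (c2 - a2*y)*x2 = 5*(-0.25) + 3.0*0.0 + 11.75*0.0 = -1.25 + 0.0 + 0.0 = -1.25


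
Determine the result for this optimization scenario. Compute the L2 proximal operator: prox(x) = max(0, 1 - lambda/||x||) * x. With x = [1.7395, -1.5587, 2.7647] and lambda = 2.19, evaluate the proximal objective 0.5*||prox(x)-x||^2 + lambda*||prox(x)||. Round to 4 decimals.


Step 1: Compute ||x||.
||x|| = 3.6193
Step 2: Compute scaling factor.
scale = max(0, 1 - 2.19/3.6193) = 0.3949
Step 3: prox(x) = [0.6869, -0.6155, 1.0918]
||prox(x)|| = 1.4293
Step 4: Proximal objective.
0.5*||prox-x||^2 = 2.3981
lambda*||prox|| = 3.1302
Total = 5.5281


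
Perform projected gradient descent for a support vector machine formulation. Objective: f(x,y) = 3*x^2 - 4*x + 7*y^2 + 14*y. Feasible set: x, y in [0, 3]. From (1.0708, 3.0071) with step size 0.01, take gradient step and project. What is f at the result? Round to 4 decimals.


Step 1: Compute gradient at (1.0708, 3.0071).
grad_x = 2*3*1.0708 - 4 = 2.4248
grad_y = 2*7*3.0071 + 14 = 56.0994
Step 2: Gradient step.
x_raw = 1.0708 - 0.01*2.4248 = 1.0466
y_raw = 3.0071 - 0.01*56.0994 = 2.4461
Step 3: Project onto [0, 3].
x_proj = clip(1.0466) = 1.0466
y_proj = clip(2.4461) = 2.4461
Step 4: Evaluate f.
f(1.0466, 2.4461) = 75.2291


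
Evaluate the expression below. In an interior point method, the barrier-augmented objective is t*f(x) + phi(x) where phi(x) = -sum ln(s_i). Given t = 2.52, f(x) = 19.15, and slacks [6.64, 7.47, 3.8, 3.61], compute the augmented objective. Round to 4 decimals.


Step 1: Compute log-barrier.
ln values: [1.8931, 2.0109, 1.335, 1.2837]
phi = -(1.8931 + 2.0109 + 1.335 + 1.2837) = -6.5227
Step 2: Compute augmented objective.
t*f(x) = 2.52*19.15 = 48.258
Total = 48.258 - 6.5227 = 41.7353


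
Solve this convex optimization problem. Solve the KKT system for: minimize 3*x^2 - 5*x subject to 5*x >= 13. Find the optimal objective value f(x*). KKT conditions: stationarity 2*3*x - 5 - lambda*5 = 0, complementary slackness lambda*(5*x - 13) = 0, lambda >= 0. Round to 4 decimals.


Step 1: Try lambda = 0 (constraint inactive).
x_unc = 5/(2*3) = 0.8333
Check: 5*0.8333 = 4.1665 < 13 -- violated!
Step 2: Constraint must be active: 5*x = 13
x* = 13/5 = 2.6
lambda = (2*3*2.6 - 5)/5 = 2.12
Step 3: Compute optimal value.
f(x*) = 3*2.6^2 - 5*2.6 = 7.28


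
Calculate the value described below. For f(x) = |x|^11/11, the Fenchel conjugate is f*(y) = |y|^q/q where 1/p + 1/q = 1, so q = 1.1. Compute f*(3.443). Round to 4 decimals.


The conjugate exponent q satisfies 1/p + 1/q = 1.
p = 11, so q = 11/(11 - 1) = 1.1
|y|^q = 3.443^1.1 = 3.8961
f*(3.443) = 3.8961 / 1.1 = 3.5419


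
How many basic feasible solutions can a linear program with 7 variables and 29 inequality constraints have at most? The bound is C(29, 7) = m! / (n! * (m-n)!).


Each vertex corresponds to some choice of n active constraints out of m, so the number of vertices is at most C(m, n) = m! / (n!(m-n)!).
m = 29, n = 7
Numerator: 29 * 28 * 27 * 26 * 25 * 24 * 23
Denominator: 7! = 5040
C(29, 7) = 1560780


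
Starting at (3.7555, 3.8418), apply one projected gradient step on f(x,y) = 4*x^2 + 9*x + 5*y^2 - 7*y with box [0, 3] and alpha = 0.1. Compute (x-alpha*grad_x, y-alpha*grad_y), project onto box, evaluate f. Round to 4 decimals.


Step 1: Compute gradient at (3.7555, 3.8418).
grad_x = 2*4*3.7555 + 9 = 39.044
grad_y = 2*5*3.8418 - 7 = 31.418
Step 2: Gradient step.
x_raw = 3.7555 - 0.1*39.044 = -0.1489
y_raw = 3.8418 - 0.1*31.418 = 0.7
Step 3: Project onto [0, 3].
x_proj = clip(-0.1489) = 0.0
y_proj = clip(0.7) = 0.7
Step 4: Evaluate f.
f(0.0, 0.7) = -2.45


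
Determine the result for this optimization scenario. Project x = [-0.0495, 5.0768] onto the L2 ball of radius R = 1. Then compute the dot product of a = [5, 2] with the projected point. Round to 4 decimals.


Step 1: Compute ||x|| (intermediates to 6 decimals).
||x|| = sqrt((-0.0495)^2 + 5.0768^2) = 5.077041
Step 2: Project.
Since ||x|| > R, scale = R/||x|| = 1/5.077041 = 0.196965, proj(x) = scale * x
proj(x) = [-0.00975, 0.999952]
Step 3: Dot product.
a^T * proj(x) = 5*(-0.00975) + 2*0.999952 = 1.9512
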